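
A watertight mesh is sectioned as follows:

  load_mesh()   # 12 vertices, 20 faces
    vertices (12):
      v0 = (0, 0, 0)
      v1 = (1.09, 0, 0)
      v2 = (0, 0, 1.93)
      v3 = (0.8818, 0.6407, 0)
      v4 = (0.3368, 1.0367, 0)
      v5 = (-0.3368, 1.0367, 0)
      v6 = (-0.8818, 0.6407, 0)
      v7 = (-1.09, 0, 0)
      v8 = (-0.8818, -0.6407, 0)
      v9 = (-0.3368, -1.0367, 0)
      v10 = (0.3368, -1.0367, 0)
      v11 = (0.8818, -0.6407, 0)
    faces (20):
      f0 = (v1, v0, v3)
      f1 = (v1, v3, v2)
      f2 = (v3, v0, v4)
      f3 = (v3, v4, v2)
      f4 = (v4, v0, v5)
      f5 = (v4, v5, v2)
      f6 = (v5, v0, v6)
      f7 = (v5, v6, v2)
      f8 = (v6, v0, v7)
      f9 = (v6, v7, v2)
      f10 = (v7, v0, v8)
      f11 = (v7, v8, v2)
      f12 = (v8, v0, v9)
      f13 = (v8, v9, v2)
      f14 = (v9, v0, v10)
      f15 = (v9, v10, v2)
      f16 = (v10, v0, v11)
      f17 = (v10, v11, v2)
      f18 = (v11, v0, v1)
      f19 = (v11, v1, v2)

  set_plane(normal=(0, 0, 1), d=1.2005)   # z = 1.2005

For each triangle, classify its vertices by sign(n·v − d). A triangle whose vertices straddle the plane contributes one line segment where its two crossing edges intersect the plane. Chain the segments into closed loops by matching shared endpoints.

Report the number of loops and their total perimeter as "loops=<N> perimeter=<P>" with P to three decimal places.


loops=1 perimeter=2.546

Straddling triangles (10 of 20):
  (v1,v3,v2) [--+] → (0.333302, 0.242171, 1.2005)–(0.411997, 0, 1.2005)  len=0.2546
  (v3,v4,v2) [--+] → (0.127303, 0.391851, 1.2005)–(0.333302, 0.242171, 1.2005)  len=0.2546
  (v4,v5,v2) [--+] → (-0.127303, 0.391851, 1.2005)–(0.127303, 0.391851, 1.2005)  len=0.2546
  (v5,v6,v2) [--+] → (-0.333302, 0.242171, 1.2005)–(-0.127303, 0.391851, 1.2005)  len=0.2546
  (v6,v7,v2) [--+] → (-0.411997, 0, 1.2005)–(-0.333302, 0.242171, 1.2005)  len=0.2546
  (v7,v8,v2) [--+] → (-0.333302, -0.242171, 1.2005)–(-0.411997, 0, 1.2005)  len=0.2546
  (v8,v9,v2) [--+] → (-0.127303, -0.391851, 1.2005)–(-0.333302, -0.242171, 1.2005)  len=0.2546
  (v9,v10,v2) [--+] → (0.127303, -0.391851, 1.2005)–(-0.127303, -0.391851, 1.2005)  len=0.2546
  (v10,v11,v2) [--+] → (0.333302, -0.242171, 1.2005)–(0.127303, -0.391851, 1.2005)  len=0.2546
  (v11,v1,v2) [--+] → (0.411997, 0, 1.2005)–(0.333302, -0.242171, 1.2005)  len=0.2546

Chained into 1 loop(s):
  loop 1: 10 segments, perimeter = 2.5463
Total perimeter = 2.546


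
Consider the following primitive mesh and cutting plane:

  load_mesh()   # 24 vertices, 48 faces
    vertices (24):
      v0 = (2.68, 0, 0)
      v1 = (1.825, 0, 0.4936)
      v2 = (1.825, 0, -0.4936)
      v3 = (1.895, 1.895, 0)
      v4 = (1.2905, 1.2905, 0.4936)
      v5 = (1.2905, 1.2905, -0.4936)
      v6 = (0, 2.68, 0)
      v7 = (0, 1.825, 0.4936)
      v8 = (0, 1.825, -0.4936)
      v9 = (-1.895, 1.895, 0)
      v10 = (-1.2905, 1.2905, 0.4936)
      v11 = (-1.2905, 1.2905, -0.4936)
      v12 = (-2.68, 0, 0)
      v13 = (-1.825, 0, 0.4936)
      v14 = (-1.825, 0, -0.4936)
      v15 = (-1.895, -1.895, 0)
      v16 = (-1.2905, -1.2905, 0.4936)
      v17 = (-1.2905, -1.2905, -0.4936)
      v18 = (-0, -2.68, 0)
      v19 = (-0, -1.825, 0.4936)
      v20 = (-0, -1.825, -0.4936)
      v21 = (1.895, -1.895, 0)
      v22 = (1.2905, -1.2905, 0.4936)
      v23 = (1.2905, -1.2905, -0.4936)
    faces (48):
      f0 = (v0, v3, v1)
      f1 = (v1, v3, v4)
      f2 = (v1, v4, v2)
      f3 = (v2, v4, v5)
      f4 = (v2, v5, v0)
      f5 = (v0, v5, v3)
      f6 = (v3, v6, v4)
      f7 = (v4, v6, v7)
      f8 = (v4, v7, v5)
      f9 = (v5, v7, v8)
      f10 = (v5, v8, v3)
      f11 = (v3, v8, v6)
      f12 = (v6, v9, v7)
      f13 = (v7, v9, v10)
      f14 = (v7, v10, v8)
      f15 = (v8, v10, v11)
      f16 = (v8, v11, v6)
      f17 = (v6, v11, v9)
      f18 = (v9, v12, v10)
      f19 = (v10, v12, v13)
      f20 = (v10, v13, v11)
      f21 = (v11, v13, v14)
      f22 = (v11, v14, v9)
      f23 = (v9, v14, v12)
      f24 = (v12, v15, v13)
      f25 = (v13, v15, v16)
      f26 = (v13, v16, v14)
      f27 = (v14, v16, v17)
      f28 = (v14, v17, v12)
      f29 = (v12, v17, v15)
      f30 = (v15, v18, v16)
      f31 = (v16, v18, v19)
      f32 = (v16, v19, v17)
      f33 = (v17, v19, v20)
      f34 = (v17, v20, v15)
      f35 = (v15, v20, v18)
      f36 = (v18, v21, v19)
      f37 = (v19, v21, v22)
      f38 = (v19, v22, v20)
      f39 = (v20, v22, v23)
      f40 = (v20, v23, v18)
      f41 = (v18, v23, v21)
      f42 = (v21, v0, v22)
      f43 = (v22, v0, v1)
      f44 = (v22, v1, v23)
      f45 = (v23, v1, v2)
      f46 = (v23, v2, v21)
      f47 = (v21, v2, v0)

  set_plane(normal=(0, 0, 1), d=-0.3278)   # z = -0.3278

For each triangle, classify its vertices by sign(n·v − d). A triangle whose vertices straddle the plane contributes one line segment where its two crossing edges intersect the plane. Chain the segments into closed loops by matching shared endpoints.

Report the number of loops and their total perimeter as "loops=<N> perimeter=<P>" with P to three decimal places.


loops=2 perimeter=24.107

Straddling triangles (32 of 48):
  (v1,v4,v2) [++-] → (1.73523, 0.216739, -0.3278)–(1.825, 0, -0.3278)  len=0.2346
  (v2,v4,v5) [-+-] → (1.73523, 0.216739, -0.3278)–(1.2905, 1.2905, -0.3278)  len=1.1622
  (v2,v5,v0) [--+] → (1.75723, 0.857022, -0.3278)–(2.11219, 0, -0.3278)  len=0.9276
  (v0,v5,v3) [+-+] → (1.75723, 0.857022, -0.3278)–(1.49355, 1.49355, -0.3278)  len=0.6890
  (v4,v7,v5) [++-] → (1.07376, 1.38027, -0.3278)–(1.2905, 1.2905, -0.3278)  len=0.2346
  (v5,v7,v8) [-+-] → (1.07376, 1.38027, -0.3278)–(0, 1.825, -0.3278)  len=1.1622
  (v5,v8,v3) [--+] → (0.63653, 1.84851, -0.3278)–(1.49355, 1.49355, -0.3278)  len=0.9276
  (v3,v8,v6) [+-+] → (0.63653, 1.84851, -0.3278)–(0, 2.11219, -0.3278)  len=0.6890
  (v7,v10,v8) [++-] → (-0.216739, 1.73523, -0.3278)–(0, 1.825, -0.3278)  len=0.2346
  (v8,v10,v11) [-+-] → (-0.216739, 1.73523, -0.3278)–(-1.2905, 1.2905, -0.3278)  len=1.1622
  (v8,v11,v6) [--+] → (-0.857022, 1.75723, -0.3278)–(0, 2.11219, -0.3278)  len=0.9276
  (v6,v11,v9) [+-+] → (-0.857022, 1.75723, -0.3278)–(-1.49355, 1.49355, -0.3278)  len=0.6890
  (v10,v13,v11) [++-] → (-1.38027, 1.07376, -0.3278)–(-1.2905, 1.2905, -0.3278)  len=0.2346
  (v11,v13,v14) [-+-] → (-1.38027, 1.07376, -0.3278)–(-1.825, 0, -0.3278)  len=1.1622
  (v11,v14,v9) [--+] → (-1.84851, 0.63653, -0.3278)–(-1.49355, 1.49355, -0.3278)  len=0.9276
  (v9,v14,v12) [+-+] → (-1.84851, 0.63653, -0.3278)–(-2.11219, 0, -0.3278)  len=0.6890
  (v13,v16,v14) [++-] → (-1.73523, -0.216739, -0.3278)–(-1.825, 0, -0.3278)  len=0.2346
  (v14,v16,v17) [-+-] → (-1.73523, -0.216739, -0.3278)–(-1.2905, -1.2905, -0.3278)  len=1.1622
  (v14,v17,v12) [--+] → (-1.75723, -0.857022, -0.3278)–(-2.11219, 0, -0.3278)  len=0.9276
  (v12,v17,v15) [+-+] → (-1.75723, -0.857022, -0.3278)–(-1.49355, -1.49355, -0.3278)  len=0.6890
  (v16,v19,v17) [++-] → (-1.07376, -1.38027, -0.3278)–(-1.2905, -1.2905, -0.3278)  len=0.2346
  (v17,v19,v20) [-+-] → (-1.07376, -1.38027, -0.3278)–(0, -1.825, -0.3278)  len=1.1622
  (v17,v20,v15) [--+] → (-0.63653, -1.84851, -0.3278)–(-1.49355, -1.49355, -0.3278)  len=0.9276
  (v15,v20,v18) [+-+] → (-0.63653, -1.84851, -0.3278)–(0, -2.11219, -0.3278)  len=0.6890
  (v19,v22,v20) [++-] → (0.216739, -1.73523, -0.3278)–(0, -1.825, -0.3278)  len=0.2346
  (v20,v22,v23) [-+-] → (0.216739, -1.73523, -0.3278)–(1.2905, -1.2905, -0.3278)  len=1.1622
  (v20,v23,v18) [--+] → (0.857022, -1.75723, -0.3278)–(0, -2.11219, -0.3278)  len=0.9276
  (v18,v23,v21) [+-+] → (0.857022, -1.75723, -0.3278)–(1.49355, -1.49355, -0.3278)  len=0.6890
  (v22,v1,v23) [++-] → (1.38027, -1.07376, -0.3278)–(1.2905, -1.2905, -0.3278)  len=0.2346
  (v23,v1,v2) [-+-] → (1.38027, -1.07376, -0.3278)–(1.825, 0, -0.3278)  len=1.1622
  (v23,v2,v21) [--+] → (1.84851, -0.63653, -0.3278)–(1.49355, -1.49355, -0.3278)  len=0.9276
  (v21,v2,v0) [+-+] → (1.84851, -0.63653, -0.3278)–(2.11219, 0, -0.3278)  len=0.6890

Chained into 2 loop(s):
  loop 1: 16 segments, perimeter = 11.1745
  loop 2: 16 segments, perimeter = 12.9328
Total perimeter = 24.107


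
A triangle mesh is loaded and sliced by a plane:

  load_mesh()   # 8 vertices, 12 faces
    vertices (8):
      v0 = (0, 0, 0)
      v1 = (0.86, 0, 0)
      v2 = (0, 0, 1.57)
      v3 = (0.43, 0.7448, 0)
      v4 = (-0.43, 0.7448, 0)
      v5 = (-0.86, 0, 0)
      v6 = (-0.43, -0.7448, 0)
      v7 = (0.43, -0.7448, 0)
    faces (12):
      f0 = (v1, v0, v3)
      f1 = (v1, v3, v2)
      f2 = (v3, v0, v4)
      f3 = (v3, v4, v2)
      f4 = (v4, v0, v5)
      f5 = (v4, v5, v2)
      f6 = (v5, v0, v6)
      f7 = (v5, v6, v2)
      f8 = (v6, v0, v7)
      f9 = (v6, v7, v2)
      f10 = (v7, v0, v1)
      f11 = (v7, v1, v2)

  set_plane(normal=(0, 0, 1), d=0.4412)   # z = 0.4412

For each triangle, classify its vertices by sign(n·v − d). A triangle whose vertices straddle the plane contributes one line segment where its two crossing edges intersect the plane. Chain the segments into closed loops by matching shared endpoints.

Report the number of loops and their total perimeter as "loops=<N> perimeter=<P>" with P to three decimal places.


loops=1 perimeter=3.710

Straddling triangles (6 of 12):
  (v1,v3,v2) [--+] → (0.309162, 0.535497, 0.4412)–(0.618324, 0, 0.4412)  len=0.6183
  (v3,v4,v2) [--+] → (-0.309162, 0.535497, 0.4412)–(0.309162, 0.535497, 0.4412)  len=0.6183
  (v4,v5,v2) [--+] → (-0.618324, 0, 0.4412)–(-0.309162, 0.535497, 0.4412)  len=0.6183
  (v5,v6,v2) [--+] → (-0.309162, -0.535497, 0.4412)–(-0.618324, 0, 0.4412)  len=0.6183
  (v6,v7,v2) [--+] → (0.309162, -0.535497, 0.4412)–(-0.309162, -0.535497, 0.4412)  len=0.6183
  (v7,v1,v2) [--+] → (0.618324, 0, 0.4412)–(0.309162, -0.535497, 0.4412)  len=0.6183

Chained into 1 loop(s):
  loop 1: 6 segments, perimeter = 3.7100
Total perimeter = 3.710


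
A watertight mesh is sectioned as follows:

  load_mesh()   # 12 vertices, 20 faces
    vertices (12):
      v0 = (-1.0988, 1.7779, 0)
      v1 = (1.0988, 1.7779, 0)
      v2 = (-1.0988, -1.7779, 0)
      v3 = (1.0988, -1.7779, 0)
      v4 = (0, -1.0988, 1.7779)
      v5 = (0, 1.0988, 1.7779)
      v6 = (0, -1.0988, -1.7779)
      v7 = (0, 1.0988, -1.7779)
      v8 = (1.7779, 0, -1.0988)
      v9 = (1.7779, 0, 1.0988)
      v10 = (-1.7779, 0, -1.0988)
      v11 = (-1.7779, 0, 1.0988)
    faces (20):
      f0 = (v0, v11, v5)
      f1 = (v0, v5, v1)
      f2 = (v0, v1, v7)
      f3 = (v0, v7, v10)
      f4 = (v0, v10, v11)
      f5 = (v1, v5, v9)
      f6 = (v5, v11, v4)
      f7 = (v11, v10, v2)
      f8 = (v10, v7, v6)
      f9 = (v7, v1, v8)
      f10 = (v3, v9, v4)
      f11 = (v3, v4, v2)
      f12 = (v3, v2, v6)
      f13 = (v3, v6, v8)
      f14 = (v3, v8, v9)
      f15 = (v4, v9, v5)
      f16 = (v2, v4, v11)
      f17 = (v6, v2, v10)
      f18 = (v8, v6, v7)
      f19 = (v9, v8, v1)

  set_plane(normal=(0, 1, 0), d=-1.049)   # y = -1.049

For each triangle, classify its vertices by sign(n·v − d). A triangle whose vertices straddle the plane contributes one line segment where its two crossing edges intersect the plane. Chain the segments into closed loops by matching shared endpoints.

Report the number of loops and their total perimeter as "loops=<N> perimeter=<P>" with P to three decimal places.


Straddling triangles (10 of 20):
  (v5,v11,v4) [++-] → (-0.0805783, -1.049, 1.74712)–(0, -1.049, 1.7779)  len=0.0863
  (v11,v10,v2) [++-] → (-1.37722, -1.049, -0.450484)–(-1.37722, -1.049, 0.450484)  len=0.9010
  (v10,v7,v6) [++-] → (0, -1.049, -1.7779)–(-0.0805783, -1.049, -1.74712)  len=0.0863
  (v3,v9,v4) [-+-] → (1.37722, -1.049, 0.450484)–(0.0805783, -1.049, 1.74712)  len=1.8337
  (v3,v6,v8) [--+] → (0.0805783, -1.049, -1.74712)–(1.37722, -1.049, -0.450484)  len=1.8337
  (v3,v8,v9) [-++] → (1.37722, -1.049, -0.450484)–(1.37722, -1.049, 0.450484)  len=0.9010
  (v4,v9,v5) [-++] → (0.0805783, -1.049, 1.74712)–(0, -1.049, 1.7779)  len=0.0863
  (v2,v4,v11) [--+] → (-0.0805783, -1.049, 1.74712)–(-1.37722, -1.049, 0.450484)  len=1.8337
  (v6,v2,v10) [--+] → (-1.37722, -1.049, -0.450484)–(-0.0805783, -1.049, -1.74712)  len=1.8337
  (v8,v6,v7) [+-+] → (0.0805783, -1.049, -1.74712)–(0, -1.049, -1.7779)  len=0.0863

Chained into 1 loop(s):
  loop 1: 10 segments, perimeter = 9.4819
Total perimeter = 9.482

loops=1 perimeter=9.482


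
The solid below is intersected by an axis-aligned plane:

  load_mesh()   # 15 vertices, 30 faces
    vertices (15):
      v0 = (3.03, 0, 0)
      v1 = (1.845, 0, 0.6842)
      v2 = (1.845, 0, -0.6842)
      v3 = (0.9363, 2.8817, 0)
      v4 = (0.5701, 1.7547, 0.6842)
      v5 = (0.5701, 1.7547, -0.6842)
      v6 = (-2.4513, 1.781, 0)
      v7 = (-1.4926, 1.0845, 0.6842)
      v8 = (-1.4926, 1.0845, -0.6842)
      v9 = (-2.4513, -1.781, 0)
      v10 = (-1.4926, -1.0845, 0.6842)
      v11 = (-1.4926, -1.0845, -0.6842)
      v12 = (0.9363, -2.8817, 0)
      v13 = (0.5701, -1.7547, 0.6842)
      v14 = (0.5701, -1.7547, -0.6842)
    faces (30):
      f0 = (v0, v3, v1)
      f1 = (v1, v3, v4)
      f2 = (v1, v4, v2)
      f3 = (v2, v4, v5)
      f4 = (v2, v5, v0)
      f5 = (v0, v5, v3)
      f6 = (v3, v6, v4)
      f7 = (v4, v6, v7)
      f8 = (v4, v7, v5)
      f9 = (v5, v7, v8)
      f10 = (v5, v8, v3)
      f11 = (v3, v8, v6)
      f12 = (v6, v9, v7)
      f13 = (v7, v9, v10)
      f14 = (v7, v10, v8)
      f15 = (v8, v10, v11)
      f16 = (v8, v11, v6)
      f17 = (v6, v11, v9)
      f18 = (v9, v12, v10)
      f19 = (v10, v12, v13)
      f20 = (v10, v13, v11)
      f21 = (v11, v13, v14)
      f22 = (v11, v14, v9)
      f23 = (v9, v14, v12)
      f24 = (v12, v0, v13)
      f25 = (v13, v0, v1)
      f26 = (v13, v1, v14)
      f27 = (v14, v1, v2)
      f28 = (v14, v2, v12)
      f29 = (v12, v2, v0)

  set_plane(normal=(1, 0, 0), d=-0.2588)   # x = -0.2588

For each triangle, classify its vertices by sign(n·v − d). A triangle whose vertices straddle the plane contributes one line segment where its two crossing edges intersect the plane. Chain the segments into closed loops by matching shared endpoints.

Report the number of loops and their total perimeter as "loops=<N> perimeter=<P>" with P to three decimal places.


Straddling triangles (12 of 30):
  (v3,v6,v4) [+-+] → (-0.2588, 2.49339, 0)–(-0.2588, 1.76192, 0.496495)  len=0.8841
  (v4,v6,v7) [+--] → (-0.2588, 1.76192, 0.496495)–(-0.2588, 1.48538, 0.6842)  len=0.3342
  (v4,v7,v5) [+-+] → (-0.2588, 1.48538, 0.6842)–(-0.2588, 1.48538, -0.134306)  len=0.8185
  (v5,v7,v8) [+--] → (-0.2588, 1.48538, -0.134306)–(-0.2588, 1.48538, -0.6842)  len=0.5499
  (v5,v8,v3) [+-+] → (-0.2588, 1.48538, -0.6842)–(-0.2588, 1.99742, -0.336649)  len=0.6188
  (v3,v8,v6) [+--] → (-0.2588, 1.99742, -0.336649)–(-0.2588, 2.49339, 0)  len=0.5994
  (v9,v12,v10) [-+-] → (-0.2588, -2.49339, 0)–(-0.2588, -1.99742, 0.336649)  len=0.5994
  (v10,v12,v13) [-++] → (-0.2588, -1.99742, 0.336649)–(-0.2588, -1.48538, 0.6842)  len=0.6188
  (v10,v13,v11) [-+-] → (-0.2588, -1.48538, 0.6842)–(-0.2588, -1.48538, 0.134306)  len=0.5499
  (v11,v13,v14) [-++] → (-0.2588, -1.48538, 0.134306)–(-0.2588, -1.48538, -0.6842)  len=0.8185
  (v11,v14,v9) [-+-] → (-0.2588, -1.48538, -0.6842)–(-0.2588, -1.76192, -0.496495)  len=0.3342
  (v9,v14,v12) [-++] → (-0.2588, -1.76192, -0.496495)–(-0.2588, -2.49339, 0)  len=0.8841

Chained into 2 loop(s):
  loop 1: 6 segments, perimeter = 3.8050
  loop 2: 6 segments, perimeter = 3.8050
Total perimeter = 7.610

loops=2 perimeter=7.610


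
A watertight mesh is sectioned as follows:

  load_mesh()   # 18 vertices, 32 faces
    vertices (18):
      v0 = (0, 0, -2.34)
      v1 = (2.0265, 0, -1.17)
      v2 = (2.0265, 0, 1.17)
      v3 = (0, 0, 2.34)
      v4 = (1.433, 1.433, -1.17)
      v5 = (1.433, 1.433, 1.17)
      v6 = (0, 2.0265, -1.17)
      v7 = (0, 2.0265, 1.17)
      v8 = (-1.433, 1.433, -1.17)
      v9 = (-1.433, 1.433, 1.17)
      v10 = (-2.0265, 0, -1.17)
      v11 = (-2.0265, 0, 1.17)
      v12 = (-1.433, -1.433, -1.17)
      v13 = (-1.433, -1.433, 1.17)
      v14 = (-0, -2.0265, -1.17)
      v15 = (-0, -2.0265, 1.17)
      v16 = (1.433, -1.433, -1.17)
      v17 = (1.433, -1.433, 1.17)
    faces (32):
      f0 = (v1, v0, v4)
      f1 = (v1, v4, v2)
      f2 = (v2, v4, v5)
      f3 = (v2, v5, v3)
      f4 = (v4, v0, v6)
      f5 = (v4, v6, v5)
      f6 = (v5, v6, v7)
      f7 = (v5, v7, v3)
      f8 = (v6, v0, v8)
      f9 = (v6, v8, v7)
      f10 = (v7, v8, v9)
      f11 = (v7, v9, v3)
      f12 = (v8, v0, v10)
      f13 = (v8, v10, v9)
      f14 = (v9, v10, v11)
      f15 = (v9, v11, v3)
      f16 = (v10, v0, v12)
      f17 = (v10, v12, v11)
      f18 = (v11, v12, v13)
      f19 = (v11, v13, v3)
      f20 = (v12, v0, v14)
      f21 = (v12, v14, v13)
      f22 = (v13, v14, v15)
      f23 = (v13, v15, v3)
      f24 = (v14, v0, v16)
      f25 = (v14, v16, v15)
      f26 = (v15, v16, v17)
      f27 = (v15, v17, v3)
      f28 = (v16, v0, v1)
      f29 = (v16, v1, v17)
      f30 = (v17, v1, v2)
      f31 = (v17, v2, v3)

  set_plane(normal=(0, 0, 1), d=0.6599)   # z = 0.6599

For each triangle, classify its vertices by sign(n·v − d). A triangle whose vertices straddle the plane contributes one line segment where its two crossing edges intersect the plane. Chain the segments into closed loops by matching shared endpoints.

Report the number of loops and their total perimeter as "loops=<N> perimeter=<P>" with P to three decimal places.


loops=1 perimeter=12.408

Straddling triangles (16 of 32):
  (v1,v4,v2) [--+] → (1.89712, 0.312382, 0.6599)–(2.0265, 0, 0.6599)  len=0.3381
  (v2,v4,v5) [+-+] → (1.89712, 0.312382, 0.6599)–(1.433, 1.433, 0.6599)  len=1.2129
  (v4,v6,v5) [--+] → (1.12062, 1.56238, 0.6599)–(1.433, 1.433, 0.6599)  len=0.3381
  (v5,v6,v7) [+-+] → (1.12062, 1.56238, 0.6599)–(0, 2.0265, 0.6599)  len=1.2129
  (v6,v8,v7) [--+] → (-0.312382, 1.89712, 0.6599)–(0, 2.0265, 0.6599)  len=0.3381
  (v7,v8,v9) [+-+] → (-0.312382, 1.89712, 0.6599)–(-1.433, 1.433, 0.6599)  len=1.2129
  (v8,v10,v9) [--+] → (-1.56238, 1.12062, 0.6599)–(-1.433, 1.433, 0.6599)  len=0.3381
  (v9,v10,v11) [+-+] → (-1.56238, 1.12062, 0.6599)–(-2.0265, 0, 0.6599)  len=1.2129
  (v10,v12,v11) [--+] → (-1.89712, -0.312382, 0.6599)–(-2.0265, 0, 0.6599)  len=0.3381
  (v11,v12,v13) [+-+] → (-1.89712, -0.312382, 0.6599)–(-1.433, -1.433, 0.6599)  len=1.2129
  (v12,v14,v13) [--+] → (-1.12062, -1.56238, 0.6599)–(-1.433, -1.433, 0.6599)  len=0.3381
  (v13,v14,v15) [+-+] → (-1.12062, -1.56238, 0.6599)–(0, -2.0265, 0.6599)  len=1.2129
  (v14,v16,v15) [--+] → (0.312382, -1.89712, 0.6599)–(0, -2.0265, 0.6599)  len=0.3381
  (v15,v16,v17) [+-+] → (0.312382, -1.89712, 0.6599)–(1.433, -1.433, 0.6599)  len=1.2129
  (v16,v1,v17) [--+] → (1.56238, -1.12062, 0.6599)–(1.433, -1.433, 0.6599)  len=0.3381
  (v17,v1,v2) [+-+] → (1.56238, -1.12062, 0.6599)–(2.0265, 0, 0.6599)  len=1.2129

Chained into 1 loop(s):
  loop 1: 16 segments, perimeter = 12.4083
Total perimeter = 12.408


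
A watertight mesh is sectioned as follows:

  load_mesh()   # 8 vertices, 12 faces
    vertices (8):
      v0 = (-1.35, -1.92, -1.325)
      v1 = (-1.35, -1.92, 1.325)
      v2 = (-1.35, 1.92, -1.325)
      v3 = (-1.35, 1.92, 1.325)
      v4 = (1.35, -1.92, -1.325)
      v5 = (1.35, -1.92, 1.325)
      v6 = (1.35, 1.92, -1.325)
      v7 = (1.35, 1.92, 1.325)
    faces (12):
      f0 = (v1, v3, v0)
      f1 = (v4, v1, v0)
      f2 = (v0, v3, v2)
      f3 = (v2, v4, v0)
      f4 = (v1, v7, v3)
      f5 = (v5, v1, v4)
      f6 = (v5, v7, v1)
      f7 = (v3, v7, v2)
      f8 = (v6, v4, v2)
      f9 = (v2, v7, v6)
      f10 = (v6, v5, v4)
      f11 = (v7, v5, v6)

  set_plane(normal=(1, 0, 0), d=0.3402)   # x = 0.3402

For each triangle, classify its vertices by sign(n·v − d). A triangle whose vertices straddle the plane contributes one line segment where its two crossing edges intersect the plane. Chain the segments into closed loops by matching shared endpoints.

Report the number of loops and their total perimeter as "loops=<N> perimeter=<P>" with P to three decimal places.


Straddling triangles (8 of 12):
  (v4,v1,v0) [+--] → (0.3402, -1.92, -0.3339)–(0.3402, -1.92, -1.325)  len=0.9911
  (v2,v4,v0) [-+-] → (0.3402, -0.48384, -1.325)–(0.3402, -1.92, -1.325)  len=1.4362
  (v1,v7,v3) [-+-] → (0.3402, 0.48384, 1.325)–(0.3402, 1.92, 1.325)  len=1.4362
  (v5,v1,v4) [+-+] → (0.3402, -1.92, 1.325)–(0.3402, -1.92, -0.3339)  len=1.6589
  (v5,v7,v1) [++-] → (0.3402, 0.48384, 1.325)–(0.3402, -1.92, 1.325)  len=2.4038
  (v3,v7,v2) [-+-] → (0.3402, 1.92, 1.325)–(0.3402, 1.92, 0.3339)  len=0.9911
  (v6,v4,v2) [++-] → (0.3402, -0.48384, -1.325)–(0.3402, 1.92, -1.325)  len=2.4038
  (v2,v7,v6) [-++] → (0.3402, 1.92, 0.3339)–(0.3402, 1.92, -1.325)  len=1.6589

Chained into 1 loop(s):
  loop 1: 8 segments, perimeter = 12.9800
Total perimeter = 12.980

loops=1 perimeter=12.980


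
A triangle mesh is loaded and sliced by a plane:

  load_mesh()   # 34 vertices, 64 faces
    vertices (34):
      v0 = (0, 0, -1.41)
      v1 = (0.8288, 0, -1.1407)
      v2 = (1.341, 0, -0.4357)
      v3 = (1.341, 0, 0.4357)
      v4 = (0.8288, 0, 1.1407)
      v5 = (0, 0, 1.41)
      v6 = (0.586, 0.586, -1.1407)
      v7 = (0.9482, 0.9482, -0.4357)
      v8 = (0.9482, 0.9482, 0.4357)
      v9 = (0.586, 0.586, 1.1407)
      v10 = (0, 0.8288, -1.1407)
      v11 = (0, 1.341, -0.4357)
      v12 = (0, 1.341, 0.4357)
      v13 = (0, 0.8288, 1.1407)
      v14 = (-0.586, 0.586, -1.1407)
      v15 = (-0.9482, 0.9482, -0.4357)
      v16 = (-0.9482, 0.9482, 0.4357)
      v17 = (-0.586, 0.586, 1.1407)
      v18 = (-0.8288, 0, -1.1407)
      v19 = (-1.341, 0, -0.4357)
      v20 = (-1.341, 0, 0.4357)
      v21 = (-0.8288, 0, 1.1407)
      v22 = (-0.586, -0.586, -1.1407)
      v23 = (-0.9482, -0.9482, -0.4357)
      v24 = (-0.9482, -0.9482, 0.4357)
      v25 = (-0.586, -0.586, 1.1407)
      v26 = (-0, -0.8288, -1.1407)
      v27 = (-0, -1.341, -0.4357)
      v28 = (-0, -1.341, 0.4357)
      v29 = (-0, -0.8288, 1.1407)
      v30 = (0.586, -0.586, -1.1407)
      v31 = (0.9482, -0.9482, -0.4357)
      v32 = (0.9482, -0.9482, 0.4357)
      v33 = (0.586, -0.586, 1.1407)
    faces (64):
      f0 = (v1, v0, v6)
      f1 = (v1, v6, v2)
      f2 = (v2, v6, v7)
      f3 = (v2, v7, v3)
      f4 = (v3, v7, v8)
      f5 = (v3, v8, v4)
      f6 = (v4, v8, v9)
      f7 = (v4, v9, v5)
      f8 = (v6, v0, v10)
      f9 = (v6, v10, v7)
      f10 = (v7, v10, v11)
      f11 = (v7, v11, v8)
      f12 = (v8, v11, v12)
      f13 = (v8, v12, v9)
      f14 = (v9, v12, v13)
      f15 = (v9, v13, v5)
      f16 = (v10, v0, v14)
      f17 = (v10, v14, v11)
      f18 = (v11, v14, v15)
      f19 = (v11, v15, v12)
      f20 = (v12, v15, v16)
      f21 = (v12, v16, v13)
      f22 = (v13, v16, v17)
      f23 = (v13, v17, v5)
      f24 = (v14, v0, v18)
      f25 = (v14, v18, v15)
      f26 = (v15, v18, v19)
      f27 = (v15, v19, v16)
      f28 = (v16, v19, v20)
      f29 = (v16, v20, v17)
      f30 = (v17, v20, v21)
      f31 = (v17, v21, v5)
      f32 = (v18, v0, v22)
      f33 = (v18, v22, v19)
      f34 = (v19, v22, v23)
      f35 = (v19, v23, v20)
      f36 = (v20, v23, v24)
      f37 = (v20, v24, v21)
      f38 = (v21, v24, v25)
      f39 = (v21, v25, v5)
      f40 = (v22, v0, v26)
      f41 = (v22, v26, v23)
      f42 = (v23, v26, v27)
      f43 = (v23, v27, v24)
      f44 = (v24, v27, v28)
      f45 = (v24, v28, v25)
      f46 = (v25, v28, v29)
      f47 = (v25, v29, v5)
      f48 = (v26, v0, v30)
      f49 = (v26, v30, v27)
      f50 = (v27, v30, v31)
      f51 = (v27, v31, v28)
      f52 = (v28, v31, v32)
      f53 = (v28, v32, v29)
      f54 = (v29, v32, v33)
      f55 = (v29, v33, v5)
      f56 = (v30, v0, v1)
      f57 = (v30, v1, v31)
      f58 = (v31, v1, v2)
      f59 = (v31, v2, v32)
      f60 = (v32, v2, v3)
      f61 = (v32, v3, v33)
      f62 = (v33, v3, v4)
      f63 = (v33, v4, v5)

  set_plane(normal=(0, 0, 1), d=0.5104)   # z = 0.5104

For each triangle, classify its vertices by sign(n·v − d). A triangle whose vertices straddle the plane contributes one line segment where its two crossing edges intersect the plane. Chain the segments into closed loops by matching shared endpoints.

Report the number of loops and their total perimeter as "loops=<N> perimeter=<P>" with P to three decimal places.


Straddling triangles (16 of 64):
  (v3,v8,v4) [--+] → (0.935549, 0.847731, 0.5104)–(1.28673, 0, 0.5104)  len=0.9176
  (v4,v8,v9) [+-+] → (0.935549, 0.847731, 0.5104)–(0.909822, 0.909822, 0.5104)  len=0.0672
  (v8,v12,v9) [--+] → (0.0620911, 1.261, 0.5104)–(0.909822, 0.909822, 0.5104)  len=0.9176
  (v9,v12,v13) [+-+] → (0.0620911, 1.261, 0.5104)–(0, 1.28673, 0.5104)  len=0.0672
  (v12,v16,v13) [--+] → (-0.847731, 0.935549, 0.5104)–(0, 1.28673, 0.5104)  len=0.9176
  (v13,v16,v17) [+-+] → (-0.847731, 0.935549, 0.5104)–(-0.909822, 0.909822, 0.5104)  len=0.0672
  (v16,v20,v17) [--+] → (-1.261, 0.0620911, 0.5104)–(-0.909822, 0.909822, 0.5104)  len=0.9176
  (v17,v20,v21) [+-+] → (-1.261, 0.0620911, 0.5104)–(-1.28673, 0, 0.5104)  len=0.0672
  (v20,v24,v21) [--+] → (-0.935549, -0.847731, 0.5104)–(-1.28673, 0, 0.5104)  len=0.9176
  (v21,v24,v25) [+-+] → (-0.935549, -0.847731, 0.5104)–(-0.909822, -0.909822, 0.5104)  len=0.0672
  (v24,v28,v25) [--+] → (-0.0620911, -1.261, 0.5104)–(-0.909822, -0.909822, 0.5104)  len=0.9176
  (v25,v28,v29) [+-+] → (-0.0620911, -1.261, 0.5104)–(0, -1.28673, 0.5104)  len=0.0672
  (v28,v32,v29) [--+] → (0.847731, -0.935549, 0.5104)–(0, -1.28673, 0.5104)  len=0.9176
  (v29,v32,v33) [+-+] → (0.847731, -0.935549, 0.5104)–(0.909822, -0.909822, 0.5104)  len=0.0672
  (v32,v3,v33) [--+] → (1.261, -0.0620911, 0.5104)–(0.909822, -0.909822, 0.5104)  len=0.9176
  (v33,v3,v4) [+-+] → (1.261, -0.0620911, 0.5104)–(1.28673, 0, 0.5104)  len=0.0672

Chained into 1 loop(s):
  loop 1: 16 segments, perimeter = 7.8784
Total perimeter = 7.878

loops=1 perimeter=7.878


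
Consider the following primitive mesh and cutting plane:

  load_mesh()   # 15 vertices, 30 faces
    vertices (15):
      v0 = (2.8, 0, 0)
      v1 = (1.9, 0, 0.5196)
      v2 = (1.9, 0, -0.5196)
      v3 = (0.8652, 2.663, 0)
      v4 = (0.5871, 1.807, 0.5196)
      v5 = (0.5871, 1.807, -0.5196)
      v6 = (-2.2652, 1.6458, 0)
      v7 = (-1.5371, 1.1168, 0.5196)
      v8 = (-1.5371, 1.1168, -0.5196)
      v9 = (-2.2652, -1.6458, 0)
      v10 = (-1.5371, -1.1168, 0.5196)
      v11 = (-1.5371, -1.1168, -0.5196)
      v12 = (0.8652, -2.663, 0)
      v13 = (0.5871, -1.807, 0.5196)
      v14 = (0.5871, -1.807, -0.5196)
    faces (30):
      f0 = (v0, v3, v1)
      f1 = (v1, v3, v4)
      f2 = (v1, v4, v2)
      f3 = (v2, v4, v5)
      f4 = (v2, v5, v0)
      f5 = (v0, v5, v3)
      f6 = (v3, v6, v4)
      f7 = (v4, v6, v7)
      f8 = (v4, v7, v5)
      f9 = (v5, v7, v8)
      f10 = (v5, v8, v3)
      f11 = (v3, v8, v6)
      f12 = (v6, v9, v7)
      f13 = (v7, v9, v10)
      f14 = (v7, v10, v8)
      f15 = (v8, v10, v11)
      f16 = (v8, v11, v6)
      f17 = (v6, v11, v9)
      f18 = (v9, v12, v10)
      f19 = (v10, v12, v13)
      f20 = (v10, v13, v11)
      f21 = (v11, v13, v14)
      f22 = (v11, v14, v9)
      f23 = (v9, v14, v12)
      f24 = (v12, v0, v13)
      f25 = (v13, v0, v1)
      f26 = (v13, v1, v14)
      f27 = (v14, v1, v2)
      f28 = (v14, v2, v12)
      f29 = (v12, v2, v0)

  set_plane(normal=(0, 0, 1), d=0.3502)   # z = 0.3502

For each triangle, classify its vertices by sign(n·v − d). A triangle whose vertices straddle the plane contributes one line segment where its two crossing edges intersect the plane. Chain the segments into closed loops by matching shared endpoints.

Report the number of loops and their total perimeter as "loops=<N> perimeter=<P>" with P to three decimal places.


loops=2 perimeter=24.060

Straddling triangles (20 of 30):
  (v0,v3,v1) [--+] → (1.56263, 0.868191, 0.3502)–(2.19342, 0, 0.3502)  len=1.0731
  (v1,v3,v4) [+-+] → (1.56263, 0.868191, 0.3502)–(0.677766, 2.08607, 0.3502)  len=1.5054
  (v1,v4,v2) [++-] → (0.801116, 1.51244, 0.3502)–(1.9, 0, 0.3502)  len=1.8695
  (v2,v4,v5) [-+-] → (0.801116, 1.51244, 0.3502)–(0.5871, 1.807, 0.3502)  len=0.3641
  (v3,v6,v4) [--+] → (-0.342807, 1.75445, 0.3502)–(0.677766, 2.08607, 0.3502)  len=1.0731
  (v4,v6,v7) [+-+] → (-0.342807, 1.75445, 0.3502)–(-1.77448, 1.28926, 0.3502)  len=1.5053
  (v4,v7,v5) [++-] → (-1.19083, 1.22931, 0.3502)–(0.5871, 1.807, 0.3502)  len=1.8694
  (v5,v7,v8) [-+-] → (-1.19083, 1.22931, 0.3502)–(-1.5371, 1.1168, 0.3502)  len=0.3641
  (v6,v9,v7) [--+] → (-1.77448, 0.216137, 0.3502)–(-1.77448, 1.28926, 0.3502)  len=1.0731
  (v7,v9,v10) [+-+] → (-1.77448, 0.216137, 0.3502)–(-1.77448, -1.28926, 0.3502)  len=1.5054
  (v7,v10,v8) [++-] → (-1.5371, -0.752701, 0.3502)–(-1.5371, 1.1168, 0.3502)  len=1.8695
  (v8,v10,v11) [-+-] → (-1.5371, -0.752701, 0.3502)–(-1.5371, -1.1168, 0.3502)  len=0.3641
  (v9,v12,v10) [--+] → (-0.753902, -1.62089, 0.3502)–(-1.77448, -1.28926, 0.3502)  len=1.0731
  (v10,v12,v13) [+-+] → (-0.753902, -1.62089, 0.3502)–(0.677766, -2.08607, 0.3502)  len=1.5053
  (v10,v13,v11) [++-] → (0.240834, -1.69449, 0.3502)–(-1.5371, -1.1168, 0.3502)  len=1.8694
  (v11,v13,v14) [-+-] → (0.240834, -1.69449, 0.3502)–(0.5871, -1.807, 0.3502)  len=0.3641
  (v12,v0,v13) [--+] → (1.30855, -1.21788, 0.3502)–(0.677766, -2.08607, 0.3502)  len=1.0731
  (v13,v0,v1) [+-+] → (1.30855, -1.21788, 0.3502)–(2.19342, 0, 0.3502)  len=1.5054
  (v13,v1,v14) [++-] → (1.68598, -0.294559, 0.3502)–(0.5871, -1.807, 0.3502)  len=1.8695
  (v14,v1,v2) [-+-] → (1.68598, -0.294559, 0.3502)–(1.9, 0, 0.3502)  len=0.3641

Chained into 2 loop(s):
  loop 1: 10 segments, perimeter = 12.8925
  loop 2: 10 segments, perimeter = 11.1678
Total perimeter = 24.060


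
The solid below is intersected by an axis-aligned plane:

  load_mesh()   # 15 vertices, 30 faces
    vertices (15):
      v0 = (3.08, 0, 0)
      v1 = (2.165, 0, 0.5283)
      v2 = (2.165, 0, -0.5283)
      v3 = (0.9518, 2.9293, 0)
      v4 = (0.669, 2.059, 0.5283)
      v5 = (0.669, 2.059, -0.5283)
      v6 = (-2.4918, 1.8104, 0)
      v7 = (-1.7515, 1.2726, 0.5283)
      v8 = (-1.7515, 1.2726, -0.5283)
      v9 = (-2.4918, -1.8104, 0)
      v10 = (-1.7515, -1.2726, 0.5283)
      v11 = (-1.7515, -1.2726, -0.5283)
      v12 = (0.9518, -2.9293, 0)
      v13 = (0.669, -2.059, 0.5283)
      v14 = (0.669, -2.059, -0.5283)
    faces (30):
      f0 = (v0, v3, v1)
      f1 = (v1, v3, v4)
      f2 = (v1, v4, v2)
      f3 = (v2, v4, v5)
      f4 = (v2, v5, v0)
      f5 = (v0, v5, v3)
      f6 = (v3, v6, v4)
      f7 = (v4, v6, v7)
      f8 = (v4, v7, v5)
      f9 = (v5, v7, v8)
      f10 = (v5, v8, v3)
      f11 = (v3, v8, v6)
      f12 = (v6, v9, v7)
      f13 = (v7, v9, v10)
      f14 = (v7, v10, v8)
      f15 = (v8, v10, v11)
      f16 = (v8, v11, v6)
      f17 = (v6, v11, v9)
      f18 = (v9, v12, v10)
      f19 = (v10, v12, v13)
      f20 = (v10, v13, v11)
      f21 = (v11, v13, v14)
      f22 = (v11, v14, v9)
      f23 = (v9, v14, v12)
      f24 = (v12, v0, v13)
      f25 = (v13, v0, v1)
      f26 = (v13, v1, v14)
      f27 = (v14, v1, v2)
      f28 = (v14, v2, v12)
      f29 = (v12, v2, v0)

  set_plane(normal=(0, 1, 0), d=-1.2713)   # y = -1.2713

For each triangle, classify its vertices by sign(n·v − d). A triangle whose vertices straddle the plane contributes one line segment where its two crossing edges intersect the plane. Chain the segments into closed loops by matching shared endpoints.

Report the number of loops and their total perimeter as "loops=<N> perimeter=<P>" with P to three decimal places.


Straddling triangles (12 of 30):
  (v6,v9,v7) [+-+] → (-2.4918, -1.2713, 0)–(-2.36235, -1.2713, 0.0923797)  len=0.1590
  (v7,v9,v10) [+--] → (-2.36235, -1.2713, 0.0923797)–(-1.7515, -1.2713, 0.5283)  len=0.7504
  (v7,v10,v8) [+-+] → (-1.7515, -1.2713, 0.5283)–(-1.7515, -1.2713, 0.52776)  len=0.0005
  (v8,v10,v11) [+--] → (-1.7515, -1.2713, 0.52776)–(-1.7515, -1.2713, -0.5283)  len=1.0561
  (v8,v11,v6) [+-+] → (-1.7515, -1.2713, -0.5283)–(-1.75181, -1.2713, -0.528077)  len=0.0004
  (v6,v11,v9) [+--] → (-1.75181, -1.2713, -0.528077)–(-2.4918, -1.2713, 0)  len=0.9091
  (v12,v0,v13) [-+-] → (2.15637, -1.2713, 0)–(1.59136, -1.2713, 0.326191)  len=0.6524
  (v13,v0,v1) [-++] → (1.59136, -1.2713, 0.326191)–(1.24132, -1.2713, 0.5283)  len=0.4042
  (v13,v1,v14) [-+-] → (1.24132, -1.2713, 0.5283)–(1.24132, -1.2713, -0.124083)  len=0.6524
  (v14,v1,v2) [-++] → (1.24132, -1.2713, -0.124083)–(1.24132, -1.2713, -0.5283)  len=0.4042
  (v14,v2,v12) [-+-] → (1.24132, -1.2713, -0.5283)–(1.63848, -1.2713, -0.299021)  len=0.4586
  (v12,v2,v0) [-++] → (1.63848, -1.2713, -0.299021)–(2.15637, -1.2713, 0)  len=0.5980

Chained into 2 loop(s):
  loop 1: 6 segments, perimeter = 2.8756
  loop 2: 6 segments, perimeter = 3.1698
Total perimeter = 6.045

loops=2 perimeter=6.045


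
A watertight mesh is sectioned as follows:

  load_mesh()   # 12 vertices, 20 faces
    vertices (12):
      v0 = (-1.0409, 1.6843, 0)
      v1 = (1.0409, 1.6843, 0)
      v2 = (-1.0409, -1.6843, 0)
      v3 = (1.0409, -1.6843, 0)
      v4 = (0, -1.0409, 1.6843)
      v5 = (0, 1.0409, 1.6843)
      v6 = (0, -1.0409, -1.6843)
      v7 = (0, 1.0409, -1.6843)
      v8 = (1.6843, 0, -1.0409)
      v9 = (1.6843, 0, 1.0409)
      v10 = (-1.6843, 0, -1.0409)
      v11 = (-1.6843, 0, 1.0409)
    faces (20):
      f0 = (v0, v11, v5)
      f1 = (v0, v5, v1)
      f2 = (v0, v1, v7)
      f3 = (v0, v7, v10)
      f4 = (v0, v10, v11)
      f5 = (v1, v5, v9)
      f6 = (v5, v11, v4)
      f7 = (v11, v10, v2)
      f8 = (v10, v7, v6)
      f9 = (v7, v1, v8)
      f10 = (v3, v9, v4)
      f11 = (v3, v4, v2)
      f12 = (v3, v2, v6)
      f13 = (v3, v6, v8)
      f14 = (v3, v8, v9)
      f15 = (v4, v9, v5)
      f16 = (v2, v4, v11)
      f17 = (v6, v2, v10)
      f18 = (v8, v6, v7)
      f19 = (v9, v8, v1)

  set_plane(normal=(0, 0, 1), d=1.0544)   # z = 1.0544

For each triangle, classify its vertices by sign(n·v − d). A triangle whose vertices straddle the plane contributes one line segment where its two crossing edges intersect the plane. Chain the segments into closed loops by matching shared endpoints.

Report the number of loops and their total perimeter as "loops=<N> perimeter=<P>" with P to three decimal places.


loops=1 perimeter=8.770

Straddling triangles (8 of 20):
  (v0,v11,v5) [--+] → (-1.64896, 0.0218405, 1.0544)–(-0.389279, 1.28152, 1.0544)  len=1.7815
  (v0,v5,v1) [-+-] → (-0.389279, 1.28152, 1.0544)–(0.389279, 1.28152, 1.0544)  len=0.7786
  (v1,v5,v9) [-+-] → (0.389279, 1.28152, 1.0544)–(1.64896, 0.0218405, 1.0544)  len=1.7815
  (v5,v11,v4) [+-+] → (-1.64896, 0.0218405, 1.0544)–(-1.64896, -0.0218405, 1.0544)  len=0.0437
  (v3,v9,v4) [--+] → (1.64896, -0.0218405, 1.0544)–(0.389279, -1.28152, 1.0544)  len=1.7815
  (v3,v4,v2) [-+-] → (0.389279, -1.28152, 1.0544)–(-0.389279, -1.28152, 1.0544)  len=0.7786
  (v4,v9,v5) [+-+] → (1.64896, -0.0218405, 1.0544)–(1.64896, 0.0218405, 1.0544)  len=0.0437
  (v2,v4,v11) [-+-] → (-0.389279, -1.28152, 1.0544)–(-1.64896, -0.0218405, 1.0544)  len=1.7815

Chained into 1 loop(s):
  loop 1: 8 segments, perimeter = 8.7703
Total perimeter = 8.770


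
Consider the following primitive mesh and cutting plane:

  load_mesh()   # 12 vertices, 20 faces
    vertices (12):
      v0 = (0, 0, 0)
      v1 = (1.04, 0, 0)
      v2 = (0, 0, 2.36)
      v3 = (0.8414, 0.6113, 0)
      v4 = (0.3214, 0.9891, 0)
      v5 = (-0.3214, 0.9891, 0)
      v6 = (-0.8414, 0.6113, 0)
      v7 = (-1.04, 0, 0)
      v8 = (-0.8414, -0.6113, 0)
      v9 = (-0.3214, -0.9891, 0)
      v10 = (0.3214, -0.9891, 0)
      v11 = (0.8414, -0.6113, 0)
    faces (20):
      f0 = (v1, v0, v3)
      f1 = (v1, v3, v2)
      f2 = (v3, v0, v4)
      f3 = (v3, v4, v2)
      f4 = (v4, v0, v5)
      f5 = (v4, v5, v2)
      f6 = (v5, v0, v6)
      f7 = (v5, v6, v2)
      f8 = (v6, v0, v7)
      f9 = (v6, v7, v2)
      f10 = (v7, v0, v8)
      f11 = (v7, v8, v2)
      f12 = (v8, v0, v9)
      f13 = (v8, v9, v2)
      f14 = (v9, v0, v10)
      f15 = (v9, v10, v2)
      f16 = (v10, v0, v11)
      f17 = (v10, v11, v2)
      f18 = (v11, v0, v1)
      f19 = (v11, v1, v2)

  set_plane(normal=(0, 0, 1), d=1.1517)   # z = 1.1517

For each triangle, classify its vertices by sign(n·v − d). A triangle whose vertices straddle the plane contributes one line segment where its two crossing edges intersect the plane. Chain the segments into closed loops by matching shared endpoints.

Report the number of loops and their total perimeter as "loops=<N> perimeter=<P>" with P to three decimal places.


loops=1 perimeter=3.291

Straddling triangles (10 of 20):
  (v1,v3,v2) [--+] → (0.43079, 0.31298, 1.1517)–(0.532471, 0, 1.1517)  len=0.3291
  (v3,v4,v2) [--+] → (0.164554, 0.506411, 1.1517)–(0.43079, 0.31298, 1.1517)  len=0.3291
  (v4,v5,v2) [--+] → (-0.164554, 0.506411, 1.1517)–(0.164554, 0.506411, 1.1517)  len=0.3291
  (v5,v6,v2) [--+] → (-0.43079, 0.31298, 1.1517)–(-0.164554, 0.506411, 1.1517)  len=0.3291
  (v6,v7,v2) [--+] → (-0.532471, 0, 1.1517)–(-0.43079, 0.31298, 1.1517)  len=0.3291
  (v7,v8,v2) [--+] → (-0.43079, -0.31298, 1.1517)–(-0.532471, 0, 1.1517)  len=0.3291
  (v8,v9,v2) [--+] → (-0.164554, -0.506411, 1.1517)–(-0.43079, -0.31298, 1.1517)  len=0.3291
  (v9,v10,v2) [--+] → (0.164554, -0.506411, 1.1517)–(-0.164554, -0.506411, 1.1517)  len=0.3291
  (v10,v11,v2) [--+] → (0.43079, -0.31298, 1.1517)–(0.164554, -0.506411, 1.1517)  len=0.3291
  (v11,v1,v2) [--+] → (0.532471, 0, 1.1517)–(0.43079, -0.31298, 1.1517)  len=0.3291

Chained into 1 loop(s):
  loop 1: 10 segments, perimeter = 3.2909
Total perimeter = 3.291


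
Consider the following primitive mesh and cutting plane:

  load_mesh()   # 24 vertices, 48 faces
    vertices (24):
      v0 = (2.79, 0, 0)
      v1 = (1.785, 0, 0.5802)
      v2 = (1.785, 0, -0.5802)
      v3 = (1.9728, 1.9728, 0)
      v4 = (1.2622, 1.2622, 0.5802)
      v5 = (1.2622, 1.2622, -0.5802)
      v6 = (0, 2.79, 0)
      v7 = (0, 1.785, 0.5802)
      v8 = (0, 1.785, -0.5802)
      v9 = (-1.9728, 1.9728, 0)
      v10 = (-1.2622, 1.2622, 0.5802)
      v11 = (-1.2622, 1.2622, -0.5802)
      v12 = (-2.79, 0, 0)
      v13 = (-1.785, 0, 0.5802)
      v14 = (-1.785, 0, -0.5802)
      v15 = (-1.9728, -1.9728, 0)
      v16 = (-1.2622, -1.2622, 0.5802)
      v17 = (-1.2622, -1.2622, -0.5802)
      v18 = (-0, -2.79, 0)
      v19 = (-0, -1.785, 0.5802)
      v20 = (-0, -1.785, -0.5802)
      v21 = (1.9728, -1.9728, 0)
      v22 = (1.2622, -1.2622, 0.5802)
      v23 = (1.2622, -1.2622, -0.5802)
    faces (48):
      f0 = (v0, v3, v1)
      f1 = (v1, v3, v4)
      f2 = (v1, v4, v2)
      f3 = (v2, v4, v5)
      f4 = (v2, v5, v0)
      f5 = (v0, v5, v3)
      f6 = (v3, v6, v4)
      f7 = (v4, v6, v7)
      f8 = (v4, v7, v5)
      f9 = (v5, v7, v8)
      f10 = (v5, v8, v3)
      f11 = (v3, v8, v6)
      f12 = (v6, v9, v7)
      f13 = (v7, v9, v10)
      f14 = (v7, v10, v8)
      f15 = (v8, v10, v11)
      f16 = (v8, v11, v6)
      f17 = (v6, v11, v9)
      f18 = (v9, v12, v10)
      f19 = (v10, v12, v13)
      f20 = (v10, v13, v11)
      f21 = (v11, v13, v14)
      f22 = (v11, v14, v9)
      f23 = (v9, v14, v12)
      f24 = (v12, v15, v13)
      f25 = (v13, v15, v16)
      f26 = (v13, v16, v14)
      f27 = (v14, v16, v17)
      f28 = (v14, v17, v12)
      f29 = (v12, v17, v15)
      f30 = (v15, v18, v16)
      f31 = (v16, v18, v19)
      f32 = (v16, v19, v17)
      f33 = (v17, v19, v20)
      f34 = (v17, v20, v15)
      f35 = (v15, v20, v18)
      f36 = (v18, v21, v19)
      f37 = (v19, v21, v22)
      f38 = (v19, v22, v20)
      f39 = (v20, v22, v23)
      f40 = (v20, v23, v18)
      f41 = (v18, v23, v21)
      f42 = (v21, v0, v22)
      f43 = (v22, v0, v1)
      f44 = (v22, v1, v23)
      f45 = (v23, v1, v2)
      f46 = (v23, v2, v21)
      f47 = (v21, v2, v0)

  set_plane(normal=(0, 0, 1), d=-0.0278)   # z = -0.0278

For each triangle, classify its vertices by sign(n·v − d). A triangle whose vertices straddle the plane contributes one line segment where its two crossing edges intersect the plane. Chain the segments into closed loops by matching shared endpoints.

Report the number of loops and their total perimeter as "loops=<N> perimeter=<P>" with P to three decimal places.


Straddling triangles (32 of 48):
  (v1,v4,v2) [++-] → (1.53612, 0.600861, -0.0278)–(1.785, 0, -0.0278)  len=0.6504
  (v2,v4,v5) [-+-] → (1.53612, 0.600861, -0.0278)–(1.2622, 1.2622, -0.0278)  len=0.7158
  (v2,v5,v0) [--+] → (2.7168, 0.0604777, -0.0278)–(2.74185, 0, -0.0278)  len=0.0655
  (v0,v5,v3) [+-+] → (2.7168, 0.0604777, -0.0278)–(1.93875, 1.93875, -0.0278)  len=2.0330
  (v4,v7,v5) [++-] → (0.661339, 1.51108, -0.0278)–(1.2622, 1.2622, -0.0278)  len=0.6504
  (v5,v7,v8) [-+-] → (0.661339, 1.51108, -0.0278)–(0, 1.785, -0.0278)  len=0.7158
  (v5,v8,v3) [--+] → (1.87827, 1.9638, -0.0278)–(1.93875, 1.93875, -0.0278)  len=0.0655
  (v3,v8,v6) [+-+] → (1.87827, 1.9638, -0.0278)–(0, 2.74185, -0.0278)  len=2.0330
  (v7,v10,v8) [++-] → (-0.600861, 1.53612, -0.0278)–(0, 1.785, -0.0278)  len=0.6504
  (v8,v10,v11) [-+-] → (-0.600861, 1.53612, -0.0278)–(-1.2622, 1.2622, -0.0278)  len=0.7158
  (v8,v11,v6) [--+] → (-0.0604777, 2.7168, -0.0278)–(0, 2.74185, -0.0278)  len=0.0655
  (v6,v11,v9) [+-+] → (-0.0604777, 2.7168, -0.0278)–(-1.93875, 1.93875, -0.0278)  len=2.0330
  (v10,v13,v11) [++-] → (-1.51108, 0.661339, -0.0278)–(-1.2622, 1.2622, -0.0278)  len=0.6504
  (v11,v13,v14) [-+-] → (-1.51108, 0.661339, -0.0278)–(-1.785, 0, -0.0278)  len=0.7158
  (v11,v14,v9) [--+] → (-1.9638, 1.87827, -0.0278)–(-1.93875, 1.93875, -0.0278)  len=0.0655
  (v9,v14,v12) [+-+] → (-1.9638, 1.87827, -0.0278)–(-2.74185, 0, -0.0278)  len=2.0330
  (v13,v16,v14) [++-] → (-1.53612, -0.600861, -0.0278)–(-1.785, 0, -0.0278)  len=0.6504
  (v14,v16,v17) [-+-] → (-1.53612, -0.600861, -0.0278)–(-1.2622, -1.2622, -0.0278)  len=0.7158
  (v14,v17,v12) [--+] → (-2.7168, -0.0604777, -0.0278)–(-2.74185, 0, -0.0278)  len=0.0655
  (v12,v17,v15) [+-+] → (-2.7168, -0.0604777, -0.0278)–(-1.93875, -1.93875, -0.0278)  len=2.0330
  (v16,v19,v17) [++-] → (-0.661339, -1.51108, -0.0278)–(-1.2622, -1.2622, -0.0278)  len=0.6504
  (v17,v19,v20) [-+-] → (-0.661339, -1.51108, -0.0278)–(0, -1.785, -0.0278)  len=0.7158
  (v17,v20,v15) [--+] → (-1.87827, -1.9638, -0.0278)–(-1.93875, -1.93875, -0.0278)  len=0.0655
  (v15,v20,v18) [+-+] → (-1.87827, -1.9638, -0.0278)–(0, -2.74185, -0.0278)  len=2.0330
  (v19,v22,v20) [++-] → (0.600861, -1.53612, -0.0278)–(0, -1.785, -0.0278)  len=0.6504
  (v20,v22,v23) [-+-] → (0.600861, -1.53612, -0.0278)–(1.2622, -1.2622, -0.0278)  len=0.7158
  (v20,v23,v18) [--+] → (0.0604777, -2.7168, -0.0278)–(0, -2.74185, -0.0278)  len=0.0655
  (v18,v23,v21) [+-+] → (0.0604777, -2.7168, -0.0278)–(1.93875, -1.93875, -0.0278)  len=2.0330
  (v22,v1,v23) [++-] → (1.51108, -0.661339, -0.0278)–(1.2622, -1.2622, -0.0278)  len=0.6504
  (v23,v1,v2) [-+-] → (1.51108, -0.661339, -0.0278)–(1.785, 0, -0.0278)  len=0.7158
  (v23,v2,v21) [--+] → (1.9638, -1.87827, -0.0278)–(1.93875, -1.93875, -0.0278)  len=0.0655
  (v21,v2,v0) [+-+] → (1.9638, -1.87827, -0.0278)–(2.74185, 0, -0.0278)  len=2.0330

Chained into 2 loop(s):
  loop 1: 16 segments, perimeter = 10.9295
  loop 2: 16 segments, perimeter = 16.7880
Total perimeter = 27.718

loops=2 perimeter=27.718
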